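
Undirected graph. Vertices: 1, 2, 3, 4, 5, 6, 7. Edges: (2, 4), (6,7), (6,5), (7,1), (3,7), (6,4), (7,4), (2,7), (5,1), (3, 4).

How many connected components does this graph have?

From 1: component {1, 2, 3, 4, 5, 6, 7}.
That's 1 component.

1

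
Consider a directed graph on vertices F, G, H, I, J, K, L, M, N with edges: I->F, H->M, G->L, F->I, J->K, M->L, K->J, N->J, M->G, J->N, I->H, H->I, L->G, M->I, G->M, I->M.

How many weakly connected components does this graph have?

From F: component {F, G, H, I, L, M}.
From J: component {J, K, N}.
That's 2 components.

2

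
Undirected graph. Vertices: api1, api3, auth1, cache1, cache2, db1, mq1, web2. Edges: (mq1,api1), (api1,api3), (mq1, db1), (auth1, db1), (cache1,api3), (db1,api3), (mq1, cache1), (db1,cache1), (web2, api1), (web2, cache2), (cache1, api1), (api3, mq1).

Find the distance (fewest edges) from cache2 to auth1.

5

Distance 0: cache2.
Distance 1: web2.
Distance 2: api1.
Distance 3: api3, cache1, mq1.
Distance 4: db1.
Distance 5: auth1 — contains auth1.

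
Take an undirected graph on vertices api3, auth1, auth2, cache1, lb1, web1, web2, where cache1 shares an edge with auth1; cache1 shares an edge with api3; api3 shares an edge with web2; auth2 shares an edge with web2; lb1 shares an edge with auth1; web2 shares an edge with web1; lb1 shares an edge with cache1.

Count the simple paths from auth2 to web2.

1

auth2–web2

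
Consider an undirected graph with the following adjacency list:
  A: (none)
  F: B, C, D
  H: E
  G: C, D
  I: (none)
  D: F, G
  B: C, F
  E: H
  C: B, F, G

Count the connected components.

From A: component {A}.
From B: component {B, C, D, F, G}.
From E: component {E, H}.
From I: component {I}.
That's 4 components.

4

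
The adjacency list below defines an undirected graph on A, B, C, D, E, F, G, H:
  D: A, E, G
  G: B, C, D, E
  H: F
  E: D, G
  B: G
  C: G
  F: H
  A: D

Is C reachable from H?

Explore from H.
Distance 1: reach F.
The search is exhausted without reaching C; it lies in a different component.

No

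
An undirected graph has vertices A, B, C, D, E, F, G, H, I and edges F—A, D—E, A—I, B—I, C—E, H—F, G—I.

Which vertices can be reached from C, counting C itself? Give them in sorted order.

Start at C.
Its neighbours: E.
Then their neighbours: D.
Nothing further is reachable.

C, D, E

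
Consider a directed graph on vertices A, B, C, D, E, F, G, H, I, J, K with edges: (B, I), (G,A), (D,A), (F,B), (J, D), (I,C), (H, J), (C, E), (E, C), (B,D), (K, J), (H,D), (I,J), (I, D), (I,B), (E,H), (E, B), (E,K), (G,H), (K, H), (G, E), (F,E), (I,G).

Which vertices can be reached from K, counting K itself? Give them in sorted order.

A, D, H, J, K

Start at K.
Its neighbours: H, J.
Then their neighbours: D.
Then next layer: A.
Nothing further is reachable.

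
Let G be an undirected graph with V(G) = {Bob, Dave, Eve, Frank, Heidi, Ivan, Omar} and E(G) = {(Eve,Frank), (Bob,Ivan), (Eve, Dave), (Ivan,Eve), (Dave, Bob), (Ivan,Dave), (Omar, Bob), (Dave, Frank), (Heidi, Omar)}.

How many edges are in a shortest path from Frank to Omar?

3

Distance 0: Frank.
Distance 1: Dave, Eve.
Distance 2: Bob, Ivan.
Distance 3: Omar — contains Omar.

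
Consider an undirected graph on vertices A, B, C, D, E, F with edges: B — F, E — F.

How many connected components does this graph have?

4

From A: component {A}.
From B: component {B, E, F}.
From C: component {C}.
From D: component {D}.
That's 4 components.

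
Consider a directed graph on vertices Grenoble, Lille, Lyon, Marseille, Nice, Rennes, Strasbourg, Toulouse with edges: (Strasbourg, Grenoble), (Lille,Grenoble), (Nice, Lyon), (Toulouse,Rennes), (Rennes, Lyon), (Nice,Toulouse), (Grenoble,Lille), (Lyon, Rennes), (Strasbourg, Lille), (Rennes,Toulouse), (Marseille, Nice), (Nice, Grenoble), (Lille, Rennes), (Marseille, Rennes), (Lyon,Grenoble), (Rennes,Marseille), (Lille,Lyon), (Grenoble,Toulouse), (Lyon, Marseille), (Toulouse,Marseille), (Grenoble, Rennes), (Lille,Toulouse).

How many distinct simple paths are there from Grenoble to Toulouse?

12

Grenoble→Lille→Lyon→Marseille→Nice→Toulouse
Grenoble→Lille→Lyon→Marseille→Rennes→Toulouse
Grenoble→Lille→Lyon→Rennes→Marseille→Nice→Toulouse
Grenoble→Lille→Lyon→Rennes→Toulouse
Grenoble→Lille→Rennes→Lyon→Marseille→Nice→Toulouse
Grenoble→Lille→Rennes→Marseille→Nice→Toulouse
Grenoble→Lille→Rennes→Toulouse
Grenoble→Lille→Toulouse
Grenoble→Rennes→Lyon→Marseille→Nice→Toulouse
Grenoble→Rennes→Marseille→Nice→Toulouse
Grenoble→Rennes→Toulouse
Grenoble→Toulouse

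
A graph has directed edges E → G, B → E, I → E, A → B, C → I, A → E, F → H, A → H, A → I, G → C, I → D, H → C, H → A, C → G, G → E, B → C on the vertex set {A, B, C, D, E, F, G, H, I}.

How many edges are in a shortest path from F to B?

3

Distance 0: F.
Distance 1: H.
Distance 2: A, C.
Distance 3: B, E, G, I — contains B.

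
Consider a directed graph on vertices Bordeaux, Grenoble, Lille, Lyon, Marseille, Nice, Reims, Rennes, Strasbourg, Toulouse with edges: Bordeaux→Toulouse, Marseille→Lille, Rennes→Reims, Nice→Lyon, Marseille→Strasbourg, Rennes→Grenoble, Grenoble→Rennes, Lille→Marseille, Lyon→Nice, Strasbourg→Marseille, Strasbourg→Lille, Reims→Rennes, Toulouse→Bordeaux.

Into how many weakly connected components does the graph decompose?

4

From Bordeaux: component {Bordeaux, Toulouse}.
From Grenoble: component {Grenoble, Reims, Rennes}.
From Lille: component {Lille, Marseille, Strasbourg}.
From Lyon: component {Lyon, Nice}.
That's 4 components.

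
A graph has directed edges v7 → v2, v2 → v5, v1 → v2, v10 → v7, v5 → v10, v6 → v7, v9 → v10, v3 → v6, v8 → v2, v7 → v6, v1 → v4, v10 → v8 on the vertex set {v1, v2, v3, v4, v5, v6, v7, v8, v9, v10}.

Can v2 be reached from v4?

No

v4 has no outgoing edges, so nothing is reachable from it.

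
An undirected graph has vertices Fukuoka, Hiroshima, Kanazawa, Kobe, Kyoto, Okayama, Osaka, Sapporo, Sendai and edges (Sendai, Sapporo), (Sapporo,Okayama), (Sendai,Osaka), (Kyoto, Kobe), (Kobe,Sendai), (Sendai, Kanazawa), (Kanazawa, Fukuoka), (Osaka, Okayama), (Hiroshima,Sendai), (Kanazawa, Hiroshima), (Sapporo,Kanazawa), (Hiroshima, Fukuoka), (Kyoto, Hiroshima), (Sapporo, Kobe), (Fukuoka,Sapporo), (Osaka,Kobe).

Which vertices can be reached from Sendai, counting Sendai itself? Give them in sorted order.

Fukuoka, Hiroshima, Kanazawa, Kobe, Kyoto, Okayama, Osaka, Sapporo, Sendai

Start at Sendai.
Its neighbours: Hiroshima, Kanazawa, Kobe, Osaka, Sapporo.
Then their neighbours: Fukuoka, Kyoto, Okayama.
Every vertex is now reached.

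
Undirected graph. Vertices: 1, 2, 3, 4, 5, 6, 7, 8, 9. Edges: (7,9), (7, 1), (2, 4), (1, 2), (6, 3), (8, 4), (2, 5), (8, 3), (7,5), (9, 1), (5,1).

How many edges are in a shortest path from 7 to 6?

Distance 0: 7.
Distance 1: 1, 5, 9.
Distance 2: 2.
Distance 3: 4.
Distance 4: 8.
Distance 5: 3.
Distance 6: 6 — contains 6.

6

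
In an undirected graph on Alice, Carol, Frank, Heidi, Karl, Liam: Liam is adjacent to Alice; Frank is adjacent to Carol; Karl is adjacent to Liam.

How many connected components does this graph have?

3

From Alice: component {Alice, Karl, Liam}.
From Carol: component {Carol, Frank}.
From Heidi: component {Heidi}.
That's 3 components.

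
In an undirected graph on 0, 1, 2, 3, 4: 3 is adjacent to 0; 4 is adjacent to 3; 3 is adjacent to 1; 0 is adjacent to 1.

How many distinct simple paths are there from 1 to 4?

1–0–3–4
1–3–4

2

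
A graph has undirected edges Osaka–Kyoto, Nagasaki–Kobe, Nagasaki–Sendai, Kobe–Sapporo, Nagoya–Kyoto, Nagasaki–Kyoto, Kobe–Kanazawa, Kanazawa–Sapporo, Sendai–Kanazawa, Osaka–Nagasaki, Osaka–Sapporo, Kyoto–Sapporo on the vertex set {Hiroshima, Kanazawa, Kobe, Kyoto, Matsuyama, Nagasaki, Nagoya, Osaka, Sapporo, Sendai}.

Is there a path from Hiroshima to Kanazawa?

No

Hiroshima has no edges, so nothing is reachable from it.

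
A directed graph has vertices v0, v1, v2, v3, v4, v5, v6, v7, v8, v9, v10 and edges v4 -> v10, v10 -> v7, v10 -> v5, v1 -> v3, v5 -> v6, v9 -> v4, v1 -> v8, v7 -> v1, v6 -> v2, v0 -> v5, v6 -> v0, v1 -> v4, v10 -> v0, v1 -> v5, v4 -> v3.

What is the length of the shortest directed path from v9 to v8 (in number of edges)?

Distance 0: v9.
Distance 1: v4.
Distance 2: v3, v10.
Distance 3: v0, v5, v7.
Distance 4: v1, v6.
Distance 5: v2, v8 — contains v8.

5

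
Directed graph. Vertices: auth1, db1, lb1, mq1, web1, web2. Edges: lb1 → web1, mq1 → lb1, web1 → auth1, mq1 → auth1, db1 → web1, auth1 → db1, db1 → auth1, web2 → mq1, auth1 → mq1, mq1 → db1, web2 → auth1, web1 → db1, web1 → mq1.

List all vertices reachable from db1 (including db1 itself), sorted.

auth1, db1, lb1, mq1, web1

Start at db1.
Its neighbours: auth1, web1.
Then their neighbours: mq1.
Then next layer: lb1.
Nothing further is reachable.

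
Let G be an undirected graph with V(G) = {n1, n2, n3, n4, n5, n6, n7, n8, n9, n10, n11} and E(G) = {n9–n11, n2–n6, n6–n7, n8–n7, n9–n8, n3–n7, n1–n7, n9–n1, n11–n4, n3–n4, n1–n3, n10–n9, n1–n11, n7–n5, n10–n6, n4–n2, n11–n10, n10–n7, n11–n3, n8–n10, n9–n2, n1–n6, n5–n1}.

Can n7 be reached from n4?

Explore from n4.
Distance 1: reach n2, n3, n11.
Distance 2: reach n1, n6, n7, n9, n10.
Found n7.

Yes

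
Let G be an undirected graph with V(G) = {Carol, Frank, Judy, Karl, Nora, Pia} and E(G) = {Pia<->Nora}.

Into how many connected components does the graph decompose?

From Carol: component {Carol}.
From Frank: component {Frank}.
From Judy: component {Judy}.
From Karl: component {Karl}.
From Nora: component {Nora, Pia}.
That's 5 components.

5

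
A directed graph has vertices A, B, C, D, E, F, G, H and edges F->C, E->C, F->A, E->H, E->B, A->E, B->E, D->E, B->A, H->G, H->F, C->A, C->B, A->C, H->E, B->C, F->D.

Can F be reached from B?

Explore from B.
Distance 1: reach A, C, E.
Distance 2: reach H.
Distance 3: reach F, G.
Found F.

Yes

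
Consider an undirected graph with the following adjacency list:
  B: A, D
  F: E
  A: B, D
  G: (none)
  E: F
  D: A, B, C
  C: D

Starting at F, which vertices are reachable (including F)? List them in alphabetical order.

E, F

Start at F.
Its neighbours: E.
Nothing further is reachable.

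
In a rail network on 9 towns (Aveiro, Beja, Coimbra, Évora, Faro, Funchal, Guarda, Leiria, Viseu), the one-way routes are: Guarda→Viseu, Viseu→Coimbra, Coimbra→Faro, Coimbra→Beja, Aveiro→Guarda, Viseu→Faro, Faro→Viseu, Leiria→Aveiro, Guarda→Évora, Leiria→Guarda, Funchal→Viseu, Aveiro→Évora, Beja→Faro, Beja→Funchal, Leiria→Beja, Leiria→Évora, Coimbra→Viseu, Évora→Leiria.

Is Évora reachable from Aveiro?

Yes

Explore from Aveiro.
Distance 1: reach Évora, Guarda.
Found Évora.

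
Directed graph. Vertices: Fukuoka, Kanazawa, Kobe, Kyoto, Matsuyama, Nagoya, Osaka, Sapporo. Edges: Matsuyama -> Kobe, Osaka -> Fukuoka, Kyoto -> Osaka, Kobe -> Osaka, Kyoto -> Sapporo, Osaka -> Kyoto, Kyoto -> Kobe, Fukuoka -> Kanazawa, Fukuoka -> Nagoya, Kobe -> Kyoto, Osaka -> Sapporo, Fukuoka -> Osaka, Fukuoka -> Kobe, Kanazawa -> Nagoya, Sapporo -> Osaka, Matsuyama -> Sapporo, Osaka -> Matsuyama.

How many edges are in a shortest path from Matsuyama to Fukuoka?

Distance 0: Matsuyama.
Distance 1: Kobe, Sapporo.
Distance 2: Kyoto, Osaka.
Distance 3: Fukuoka — contains Fukuoka.

3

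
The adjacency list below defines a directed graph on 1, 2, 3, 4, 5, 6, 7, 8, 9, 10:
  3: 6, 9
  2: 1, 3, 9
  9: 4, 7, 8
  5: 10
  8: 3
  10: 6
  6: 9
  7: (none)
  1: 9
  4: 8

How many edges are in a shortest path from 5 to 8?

4

Distance 0: 5.
Distance 1: 10.
Distance 2: 6.
Distance 3: 9.
Distance 4: 4, 7, 8 — contains 8.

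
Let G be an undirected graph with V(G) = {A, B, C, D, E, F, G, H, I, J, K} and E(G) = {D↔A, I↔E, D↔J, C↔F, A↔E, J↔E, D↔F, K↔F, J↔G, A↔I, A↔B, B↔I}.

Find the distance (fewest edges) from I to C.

4

Distance 0: I.
Distance 1: A, B, E.
Distance 2: D, J.
Distance 3: F, G.
Distance 4: C, K — contains C.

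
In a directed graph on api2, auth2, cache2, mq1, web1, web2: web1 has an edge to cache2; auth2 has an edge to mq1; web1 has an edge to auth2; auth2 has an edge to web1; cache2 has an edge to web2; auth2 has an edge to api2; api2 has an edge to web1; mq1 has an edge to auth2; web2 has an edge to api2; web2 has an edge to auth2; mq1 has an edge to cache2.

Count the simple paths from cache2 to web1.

cache2→web2→api2→web1
cache2→web2→auth2→api2→web1
cache2→web2→auth2→web1

3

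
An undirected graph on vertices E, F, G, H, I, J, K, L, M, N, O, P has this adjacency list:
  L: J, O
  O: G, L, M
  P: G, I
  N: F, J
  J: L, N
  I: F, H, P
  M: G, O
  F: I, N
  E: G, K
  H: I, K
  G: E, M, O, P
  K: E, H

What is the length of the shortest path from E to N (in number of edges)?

Distance 0: E.
Distance 1: G, K.
Distance 2: H, M, O, P.
Distance 3: I, L.
Distance 4: F, J.
Distance 5: N — contains N.

5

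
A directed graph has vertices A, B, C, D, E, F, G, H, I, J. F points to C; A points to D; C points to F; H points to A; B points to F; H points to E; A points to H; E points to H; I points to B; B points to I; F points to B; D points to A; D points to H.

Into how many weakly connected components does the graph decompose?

4

From A: component {A, D, E, H}.
From B: component {B, C, F, I}.
From G: component {G}.
From J: component {J}.
That's 4 components.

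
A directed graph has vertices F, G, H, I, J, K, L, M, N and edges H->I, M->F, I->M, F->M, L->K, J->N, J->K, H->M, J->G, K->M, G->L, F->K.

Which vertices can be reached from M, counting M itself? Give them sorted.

F, K, M

Start at M.
Its neighbours: F.
Then their neighbours: K.
Nothing further is reachable.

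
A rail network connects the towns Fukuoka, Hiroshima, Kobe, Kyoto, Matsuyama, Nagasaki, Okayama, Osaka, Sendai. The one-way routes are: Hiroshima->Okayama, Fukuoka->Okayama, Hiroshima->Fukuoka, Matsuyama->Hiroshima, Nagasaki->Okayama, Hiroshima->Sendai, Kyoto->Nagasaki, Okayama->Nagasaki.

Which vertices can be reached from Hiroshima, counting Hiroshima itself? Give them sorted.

Start at Hiroshima.
Its neighbours: Fukuoka, Okayama, Sendai.
Then their neighbours: Nagasaki.
Nothing further is reachable.

Fukuoka, Hiroshima, Nagasaki, Okayama, Sendai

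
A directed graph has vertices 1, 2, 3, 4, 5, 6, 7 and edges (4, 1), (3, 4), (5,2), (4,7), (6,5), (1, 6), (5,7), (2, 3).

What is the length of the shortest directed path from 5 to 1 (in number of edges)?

Distance 0: 5.
Distance 1: 2, 7.
Distance 2: 3.
Distance 3: 4.
Distance 4: 1 — contains 1.

4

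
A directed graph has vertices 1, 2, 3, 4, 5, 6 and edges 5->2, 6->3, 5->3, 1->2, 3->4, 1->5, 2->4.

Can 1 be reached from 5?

Explore from 5.
Distance 1: reach 2, 3.
Distance 2: reach 4.
The search from 5 is exhausted; no directed path reaches 1.

No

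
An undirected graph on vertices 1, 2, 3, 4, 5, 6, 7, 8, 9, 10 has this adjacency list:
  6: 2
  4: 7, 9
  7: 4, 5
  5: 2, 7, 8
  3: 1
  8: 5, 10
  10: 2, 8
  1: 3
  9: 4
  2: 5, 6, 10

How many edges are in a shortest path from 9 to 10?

5

Distance 0: 9.
Distance 1: 4.
Distance 2: 7.
Distance 3: 5.
Distance 4: 2, 8.
Distance 5: 6, 10 — contains 10.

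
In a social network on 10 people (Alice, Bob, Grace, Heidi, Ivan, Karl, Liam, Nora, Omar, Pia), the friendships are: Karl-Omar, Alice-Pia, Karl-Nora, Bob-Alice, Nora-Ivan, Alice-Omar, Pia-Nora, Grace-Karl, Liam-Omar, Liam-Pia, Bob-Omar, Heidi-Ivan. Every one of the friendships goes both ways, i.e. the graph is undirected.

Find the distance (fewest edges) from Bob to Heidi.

5

Distance 0: Bob.
Distance 1: Alice, Omar.
Distance 2: Karl, Liam, Pia.
Distance 3: Grace, Nora.
Distance 4: Ivan.
Distance 5: Heidi — contains Heidi.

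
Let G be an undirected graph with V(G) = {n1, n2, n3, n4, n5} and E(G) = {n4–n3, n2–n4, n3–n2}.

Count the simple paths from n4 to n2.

n4–n2
n4–n3–n2

2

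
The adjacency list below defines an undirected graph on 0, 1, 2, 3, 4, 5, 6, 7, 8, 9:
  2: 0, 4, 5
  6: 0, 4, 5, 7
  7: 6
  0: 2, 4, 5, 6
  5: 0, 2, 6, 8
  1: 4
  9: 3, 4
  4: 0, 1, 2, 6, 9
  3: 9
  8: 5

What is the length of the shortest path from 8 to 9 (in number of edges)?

Distance 0: 8.
Distance 1: 5.
Distance 2: 0, 2, 6.
Distance 3: 4, 7.
Distance 4: 1, 9 — contains 9.

4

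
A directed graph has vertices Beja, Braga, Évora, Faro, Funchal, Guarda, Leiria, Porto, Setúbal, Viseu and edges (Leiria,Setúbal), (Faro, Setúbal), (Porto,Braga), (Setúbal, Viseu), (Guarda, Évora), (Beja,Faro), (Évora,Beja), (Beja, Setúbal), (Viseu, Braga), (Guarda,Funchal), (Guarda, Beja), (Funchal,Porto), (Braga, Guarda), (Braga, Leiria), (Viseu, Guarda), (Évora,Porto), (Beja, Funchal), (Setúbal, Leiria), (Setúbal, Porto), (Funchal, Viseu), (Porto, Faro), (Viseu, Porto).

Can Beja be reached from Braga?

Yes

Explore from Braga.
Distance 1: reach Guarda, Leiria.
Distance 2: reach Beja, Évora, Funchal, Setúbal.
Found Beja.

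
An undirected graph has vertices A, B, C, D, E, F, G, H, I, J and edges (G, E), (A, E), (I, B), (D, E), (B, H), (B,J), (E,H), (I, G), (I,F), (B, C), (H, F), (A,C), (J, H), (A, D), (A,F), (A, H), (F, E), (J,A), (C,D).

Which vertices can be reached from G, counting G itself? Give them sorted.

A, B, C, D, E, F, G, H, I, J

Start at G.
Its neighbours: E, I.
Then their neighbours: A, B, D, F, H.
Then next layer: C, J.
Every vertex is now reached.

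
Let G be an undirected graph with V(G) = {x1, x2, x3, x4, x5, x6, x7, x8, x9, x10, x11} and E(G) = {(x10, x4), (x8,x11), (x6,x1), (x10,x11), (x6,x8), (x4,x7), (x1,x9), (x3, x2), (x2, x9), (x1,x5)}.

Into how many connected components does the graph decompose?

1

From x1: component {x1, x2, x3, x4, x5, x6, x7, x8, x9, x10, x11}.
That's 1 component.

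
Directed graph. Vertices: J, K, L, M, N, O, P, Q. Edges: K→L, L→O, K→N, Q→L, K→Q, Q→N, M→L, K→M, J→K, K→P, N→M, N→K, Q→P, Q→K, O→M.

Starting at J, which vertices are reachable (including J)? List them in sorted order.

J, K, L, M, N, O, P, Q

Start at J.
Its neighbours: K.
Then their neighbours: L, M, N, P, Q.
Then next layer: O.
Every vertex is now reached.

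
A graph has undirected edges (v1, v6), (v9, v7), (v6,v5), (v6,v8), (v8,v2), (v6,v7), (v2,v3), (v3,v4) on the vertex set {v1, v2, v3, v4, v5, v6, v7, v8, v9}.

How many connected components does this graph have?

From v1: component {v1, v2, v3, v4, v5, v6, v7, v8, v9}.
That's 1 component.

1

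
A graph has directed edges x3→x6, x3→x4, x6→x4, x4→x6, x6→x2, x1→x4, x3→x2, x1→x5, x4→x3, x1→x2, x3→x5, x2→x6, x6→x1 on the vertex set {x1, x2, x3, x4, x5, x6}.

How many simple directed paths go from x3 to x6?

x3→x2→x6
x3→x4→x6
x3→x6

3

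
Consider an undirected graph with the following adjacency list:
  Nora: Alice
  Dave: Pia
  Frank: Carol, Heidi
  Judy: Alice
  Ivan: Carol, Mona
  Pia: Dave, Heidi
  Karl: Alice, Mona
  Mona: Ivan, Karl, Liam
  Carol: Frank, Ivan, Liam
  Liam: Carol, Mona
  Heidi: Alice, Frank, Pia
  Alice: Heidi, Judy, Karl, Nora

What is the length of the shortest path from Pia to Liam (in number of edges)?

Distance 0: Pia.
Distance 1: Dave, Heidi.
Distance 2: Alice, Frank.
Distance 3: Carol, Judy, Karl, Nora.
Distance 4: Ivan, Liam, Mona — contains Liam.

4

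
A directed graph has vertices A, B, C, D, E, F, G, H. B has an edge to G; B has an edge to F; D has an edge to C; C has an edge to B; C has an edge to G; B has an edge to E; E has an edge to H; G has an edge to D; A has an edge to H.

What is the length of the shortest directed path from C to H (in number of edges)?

3

Distance 0: C.
Distance 1: B, G.
Distance 2: D, E, F.
Distance 3: H — contains H.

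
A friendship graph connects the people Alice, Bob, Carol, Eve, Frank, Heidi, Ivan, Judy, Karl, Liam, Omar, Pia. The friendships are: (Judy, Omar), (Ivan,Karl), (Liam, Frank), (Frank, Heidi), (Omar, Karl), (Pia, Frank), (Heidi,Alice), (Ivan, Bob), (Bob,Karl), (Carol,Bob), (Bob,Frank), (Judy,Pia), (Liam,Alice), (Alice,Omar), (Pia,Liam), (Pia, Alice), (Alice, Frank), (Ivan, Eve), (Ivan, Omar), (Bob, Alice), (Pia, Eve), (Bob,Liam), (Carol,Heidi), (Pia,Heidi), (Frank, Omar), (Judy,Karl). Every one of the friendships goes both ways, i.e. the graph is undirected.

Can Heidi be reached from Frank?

Explore from Frank.
Distance 1: reach Alice, Bob, Heidi, Liam, Omar, Pia.
Found Heidi.

Yes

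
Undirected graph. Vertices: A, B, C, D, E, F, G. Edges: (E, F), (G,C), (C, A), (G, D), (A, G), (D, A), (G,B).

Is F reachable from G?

No

Explore from G.
Distance 1: reach A, B, C, D.
The search is exhausted without reaching F; it lies in a different component.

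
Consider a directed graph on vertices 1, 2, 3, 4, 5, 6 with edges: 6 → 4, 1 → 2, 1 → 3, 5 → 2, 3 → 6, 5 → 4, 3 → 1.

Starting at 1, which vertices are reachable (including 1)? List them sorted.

1, 2, 3, 4, 6

Start at 1.
Its neighbours: 2, 3.
Then their neighbours: 6.
Then next layer: 4.
Nothing further is reachable.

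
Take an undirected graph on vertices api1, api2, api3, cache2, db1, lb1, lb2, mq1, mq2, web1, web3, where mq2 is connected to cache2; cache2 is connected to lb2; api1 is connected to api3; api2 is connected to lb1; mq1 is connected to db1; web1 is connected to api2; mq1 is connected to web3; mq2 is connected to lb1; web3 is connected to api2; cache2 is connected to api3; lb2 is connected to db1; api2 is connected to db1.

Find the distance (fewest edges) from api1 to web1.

6

Distance 0: api1.
Distance 1: api3.
Distance 2: cache2.
Distance 3: lb2, mq2.
Distance 4: db1, lb1.
Distance 5: api2, mq1.
Distance 6: web1, web3 — contains web1.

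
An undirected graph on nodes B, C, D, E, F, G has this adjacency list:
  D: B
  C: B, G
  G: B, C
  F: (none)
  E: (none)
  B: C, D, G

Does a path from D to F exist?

Explore from D.
Distance 1: reach B.
Distance 2: reach C, G.
The search is exhausted without reaching F; it lies in a different component.

No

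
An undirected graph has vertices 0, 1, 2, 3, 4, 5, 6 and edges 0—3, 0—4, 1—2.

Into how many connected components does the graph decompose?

4

From 0: component {0, 3, 4}.
From 1: component {1, 2}.
From 5: component {5}.
From 6: component {6}.
That's 4 components.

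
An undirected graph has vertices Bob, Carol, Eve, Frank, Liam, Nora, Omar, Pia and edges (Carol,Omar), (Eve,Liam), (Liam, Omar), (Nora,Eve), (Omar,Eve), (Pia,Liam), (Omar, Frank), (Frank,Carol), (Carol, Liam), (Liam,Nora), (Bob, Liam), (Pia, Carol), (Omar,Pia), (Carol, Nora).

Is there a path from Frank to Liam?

Explore from Frank.
Distance 1: reach Carol, Omar.
Distance 2: reach Eve, Liam, Nora, Pia.
Found Liam.

Yes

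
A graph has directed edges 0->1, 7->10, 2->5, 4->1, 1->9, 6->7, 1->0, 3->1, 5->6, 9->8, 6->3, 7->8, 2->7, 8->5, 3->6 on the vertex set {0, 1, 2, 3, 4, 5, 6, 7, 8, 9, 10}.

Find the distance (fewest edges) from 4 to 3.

6

Distance 0: 4.
Distance 1: 1.
Distance 2: 0, 9.
Distance 3: 8.
Distance 4: 5.
Distance 5: 6.
Distance 6: 3, 7 — contains 3.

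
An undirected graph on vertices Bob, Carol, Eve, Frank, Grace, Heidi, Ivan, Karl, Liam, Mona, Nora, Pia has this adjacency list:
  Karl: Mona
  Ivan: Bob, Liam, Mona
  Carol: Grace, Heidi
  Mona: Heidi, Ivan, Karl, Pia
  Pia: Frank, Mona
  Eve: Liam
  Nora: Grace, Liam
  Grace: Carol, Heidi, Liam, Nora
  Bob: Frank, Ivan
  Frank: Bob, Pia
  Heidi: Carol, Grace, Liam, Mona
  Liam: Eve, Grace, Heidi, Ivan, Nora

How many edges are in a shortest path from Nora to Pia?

4

Distance 0: Nora.
Distance 1: Grace, Liam.
Distance 2: Carol, Eve, Heidi, Ivan.
Distance 3: Bob, Mona.
Distance 4: Frank, Karl, Pia — contains Pia.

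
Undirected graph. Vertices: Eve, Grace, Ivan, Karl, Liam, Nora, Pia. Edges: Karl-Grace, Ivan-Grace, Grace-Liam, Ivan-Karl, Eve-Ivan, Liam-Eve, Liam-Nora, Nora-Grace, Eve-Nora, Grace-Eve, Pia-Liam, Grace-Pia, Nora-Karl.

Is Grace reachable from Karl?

Explore from Karl.
Distance 1: reach Grace, Ivan, Nora.
Found Grace.

Yes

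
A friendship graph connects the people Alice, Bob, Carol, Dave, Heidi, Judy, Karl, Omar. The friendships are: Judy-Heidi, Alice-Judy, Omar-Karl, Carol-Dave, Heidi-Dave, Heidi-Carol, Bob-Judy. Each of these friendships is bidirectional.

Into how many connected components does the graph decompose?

From Alice: component {Alice, Bob, Carol, Dave, Heidi, Judy}.
From Karl: component {Karl, Omar}.
That's 2 components.

2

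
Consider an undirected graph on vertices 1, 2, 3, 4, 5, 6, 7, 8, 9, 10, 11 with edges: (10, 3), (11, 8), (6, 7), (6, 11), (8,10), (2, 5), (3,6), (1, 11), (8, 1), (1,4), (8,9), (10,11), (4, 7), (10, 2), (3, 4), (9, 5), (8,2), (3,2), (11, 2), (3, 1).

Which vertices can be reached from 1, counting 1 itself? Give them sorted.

Start at 1.
Its neighbours: 3, 4, 8, 11.
Then their neighbours: 2, 6, 7, 9, 10.
Then next layer: 5.
Every vertex is now reached.

1, 2, 3, 4, 5, 6, 7, 8, 9, 10, 11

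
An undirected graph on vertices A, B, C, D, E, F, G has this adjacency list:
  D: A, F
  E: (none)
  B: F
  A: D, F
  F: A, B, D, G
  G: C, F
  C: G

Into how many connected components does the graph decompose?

2

From A: component {A, B, C, D, F, G}.
From E: component {E}.
That's 2 components.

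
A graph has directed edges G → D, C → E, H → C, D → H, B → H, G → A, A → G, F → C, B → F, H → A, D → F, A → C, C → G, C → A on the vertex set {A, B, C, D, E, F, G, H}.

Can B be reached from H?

Explore from H.
Distance 1: reach A, C.
Distance 2: reach E, G.
Distance 3: reach D.
Distance 4: reach F.
The search from H is exhausted; no directed path reaches B.

No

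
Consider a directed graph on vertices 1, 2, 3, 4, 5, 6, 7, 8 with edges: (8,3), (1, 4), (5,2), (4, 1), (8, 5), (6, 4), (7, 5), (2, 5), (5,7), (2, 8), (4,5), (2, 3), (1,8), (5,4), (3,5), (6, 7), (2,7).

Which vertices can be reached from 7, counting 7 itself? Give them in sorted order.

1, 2, 3, 4, 5, 7, 8

Start at 7.
Its neighbours: 5.
Then their neighbours: 2, 4.
Then next layer: 1, 3, 8.
Nothing further is reachable.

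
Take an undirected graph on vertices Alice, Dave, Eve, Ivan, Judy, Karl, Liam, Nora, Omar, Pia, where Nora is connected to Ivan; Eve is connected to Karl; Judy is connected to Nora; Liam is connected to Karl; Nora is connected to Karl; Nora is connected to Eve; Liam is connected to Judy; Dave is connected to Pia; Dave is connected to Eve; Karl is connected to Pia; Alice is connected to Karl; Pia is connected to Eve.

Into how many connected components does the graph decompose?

2

From Alice: component {Alice, Dave, Eve, Ivan, Judy, Karl, Liam, Nora, Pia}.
From Omar: component {Omar}.
That's 2 components.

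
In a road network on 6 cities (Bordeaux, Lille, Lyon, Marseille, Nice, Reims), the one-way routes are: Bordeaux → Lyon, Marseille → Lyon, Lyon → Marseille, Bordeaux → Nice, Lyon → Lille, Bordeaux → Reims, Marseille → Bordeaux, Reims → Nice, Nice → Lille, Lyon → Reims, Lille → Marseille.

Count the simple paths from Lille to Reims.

3

Lille→Marseille→Bordeaux→Lyon→Reims
Lille→Marseille→Bordeaux→Reims
Lille→Marseille→Lyon→Reims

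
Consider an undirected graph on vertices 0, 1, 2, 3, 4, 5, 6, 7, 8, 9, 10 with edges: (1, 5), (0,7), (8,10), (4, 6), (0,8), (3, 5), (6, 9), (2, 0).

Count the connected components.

3

From 0: component {0, 2, 7, 8, 10}.
From 1: component {1, 3, 5}.
From 4: component {4, 6, 9}.
That's 3 components.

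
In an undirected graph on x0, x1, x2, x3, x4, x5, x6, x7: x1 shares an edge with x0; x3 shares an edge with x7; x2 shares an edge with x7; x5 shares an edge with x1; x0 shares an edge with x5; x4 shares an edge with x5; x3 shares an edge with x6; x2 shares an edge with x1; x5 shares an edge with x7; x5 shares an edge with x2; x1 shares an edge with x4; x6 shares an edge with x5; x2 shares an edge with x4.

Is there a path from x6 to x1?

Yes

Explore from x6.
Distance 1: reach x3, x5.
Distance 2: reach x0, x1, x2, x4, x7.
Found x1.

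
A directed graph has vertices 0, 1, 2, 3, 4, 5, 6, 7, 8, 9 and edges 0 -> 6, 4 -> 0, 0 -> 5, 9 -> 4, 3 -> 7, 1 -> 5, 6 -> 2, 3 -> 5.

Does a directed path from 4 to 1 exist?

No

Explore from 4.
Distance 1: reach 0.
Distance 2: reach 5, 6.
Distance 3: reach 2.
The search from 4 is exhausted; no directed path reaches 1.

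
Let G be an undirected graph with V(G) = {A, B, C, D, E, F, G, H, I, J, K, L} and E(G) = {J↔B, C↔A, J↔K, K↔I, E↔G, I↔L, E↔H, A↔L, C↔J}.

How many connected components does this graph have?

4

From A: component {A, B, C, I, J, K, L}.
From D: component {D}.
From E: component {E, G, H}.
From F: component {F}.
That's 4 components.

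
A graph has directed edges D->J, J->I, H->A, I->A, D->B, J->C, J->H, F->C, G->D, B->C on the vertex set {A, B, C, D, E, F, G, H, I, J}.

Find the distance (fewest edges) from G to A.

Distance 0: G.
Distance 1: D.
Distance 2: B, J.
Distance 3: C, H, I.
Distance 4: A — contains A.

4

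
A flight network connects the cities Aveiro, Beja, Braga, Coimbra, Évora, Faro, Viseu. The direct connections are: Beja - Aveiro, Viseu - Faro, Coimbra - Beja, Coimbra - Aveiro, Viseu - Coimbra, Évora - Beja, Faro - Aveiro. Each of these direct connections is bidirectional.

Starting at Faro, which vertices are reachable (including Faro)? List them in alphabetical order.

Start at Faro.
Its neighbours: Aveiro, Viseu.
Then their neighbours: Beja, Coimbra.
Then next layer: Évora.
Nothing further is reachable.

Aveiro, Beja, Coimbra, Évora, Faro, Viseu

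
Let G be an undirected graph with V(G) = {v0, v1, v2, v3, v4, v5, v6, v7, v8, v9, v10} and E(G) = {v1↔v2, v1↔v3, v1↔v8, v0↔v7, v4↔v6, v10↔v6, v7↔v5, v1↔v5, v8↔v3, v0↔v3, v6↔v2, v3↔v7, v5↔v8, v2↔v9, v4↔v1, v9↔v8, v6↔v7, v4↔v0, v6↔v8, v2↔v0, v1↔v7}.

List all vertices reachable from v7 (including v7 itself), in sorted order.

v0, v1, v2, v3, v4, v5, v6, v7, v8, v9, v10

Start at v7.
Its neighbours: v0, v1, v3, v5, v6.
Then their neighbours: v2, v4, v8, v10.
Then next layer: v9.
Every vertex is now reached.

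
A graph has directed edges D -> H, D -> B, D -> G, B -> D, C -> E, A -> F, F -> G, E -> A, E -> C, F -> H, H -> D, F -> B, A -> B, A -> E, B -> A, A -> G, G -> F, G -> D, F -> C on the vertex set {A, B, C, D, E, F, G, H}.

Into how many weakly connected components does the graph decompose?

1

From A: component {A, B, C, D, E, F, G, H}.
That's 1 component.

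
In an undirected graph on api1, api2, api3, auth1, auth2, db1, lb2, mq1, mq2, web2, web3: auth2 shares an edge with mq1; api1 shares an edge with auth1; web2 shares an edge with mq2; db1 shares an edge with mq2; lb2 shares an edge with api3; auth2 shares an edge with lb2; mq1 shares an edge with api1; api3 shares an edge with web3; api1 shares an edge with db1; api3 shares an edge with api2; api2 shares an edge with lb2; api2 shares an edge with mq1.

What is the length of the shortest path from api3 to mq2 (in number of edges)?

Distance 0: api3.
Distance 1: api2, lb2, web3.
Distance 2: auth2, mq1.
Distance 3: api1.
Distance 4: auth1, db1.
Distance 5: mq2 — contains mq2.

5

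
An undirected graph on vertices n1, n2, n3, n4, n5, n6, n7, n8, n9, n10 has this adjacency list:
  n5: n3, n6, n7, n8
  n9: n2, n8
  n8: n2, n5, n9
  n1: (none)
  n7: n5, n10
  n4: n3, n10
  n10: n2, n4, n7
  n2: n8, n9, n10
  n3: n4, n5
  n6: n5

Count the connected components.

From n1: component {n1}.
From n2: component {n2, n3, n4, n5, n6, n7, n8, n9, n10}.
That's 2 components.

2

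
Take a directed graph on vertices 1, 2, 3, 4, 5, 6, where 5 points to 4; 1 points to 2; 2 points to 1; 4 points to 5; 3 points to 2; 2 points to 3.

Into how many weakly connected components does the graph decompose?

3

From 1: component {1, 2, 3}.
From 4: component {4, 5}.
From 6: component {6}.
That's 3 components.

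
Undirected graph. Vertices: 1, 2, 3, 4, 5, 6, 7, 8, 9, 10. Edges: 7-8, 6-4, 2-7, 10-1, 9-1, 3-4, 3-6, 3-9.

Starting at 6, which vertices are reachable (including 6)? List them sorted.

Start at 6.
Its neighbours: 3, 4.
Then their neighbours: 9.
Then next layer: 1.
Then next layer: 10.
Nothing further is reachable.

1, 3, 4, 6, 9, 10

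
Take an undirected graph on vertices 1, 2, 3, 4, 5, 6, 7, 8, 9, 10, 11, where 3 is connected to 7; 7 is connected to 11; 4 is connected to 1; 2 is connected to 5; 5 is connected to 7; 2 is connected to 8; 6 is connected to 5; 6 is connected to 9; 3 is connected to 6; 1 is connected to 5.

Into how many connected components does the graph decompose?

2

From 1: component {1, 2, 3, 4, 5, 6, 7, 8, 9, 11}.
From 10: component {10}.
That's 2 components.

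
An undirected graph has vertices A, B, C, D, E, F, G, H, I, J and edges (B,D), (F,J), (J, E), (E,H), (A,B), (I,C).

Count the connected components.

4

From A: component {A, B, D}.
From C: component {C, I}.
From E: component {E, F, H, J}.
From G: component {G}.
That's 4 components.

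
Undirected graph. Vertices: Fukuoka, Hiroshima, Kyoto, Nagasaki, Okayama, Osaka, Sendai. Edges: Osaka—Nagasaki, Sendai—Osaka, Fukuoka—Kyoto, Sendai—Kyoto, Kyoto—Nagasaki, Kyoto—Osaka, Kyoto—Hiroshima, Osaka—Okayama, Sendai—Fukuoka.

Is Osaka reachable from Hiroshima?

Explore from Hiroshima.
Distance 1: reach Kyoto.
Distance 2: reach Fukuoka, Nagasaki, Osaka, Sendai.
Found Osaka.

Yes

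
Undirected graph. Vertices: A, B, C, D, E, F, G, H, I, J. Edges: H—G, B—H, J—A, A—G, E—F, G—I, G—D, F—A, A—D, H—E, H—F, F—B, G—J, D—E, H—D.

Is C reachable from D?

No

Explore from D.
Distance 1: reach A, E, G, H.
Distance 2: reach B, F, I, J.
The search is exhausted without reaching C; it lies in a different component.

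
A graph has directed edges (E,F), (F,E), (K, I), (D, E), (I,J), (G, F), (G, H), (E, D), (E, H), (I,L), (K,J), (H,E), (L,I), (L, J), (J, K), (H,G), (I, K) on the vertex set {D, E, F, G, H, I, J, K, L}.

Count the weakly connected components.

From D: component {D, E, F, G, H}.
From I: component {I, J, K, L}.
That's 2 components.

2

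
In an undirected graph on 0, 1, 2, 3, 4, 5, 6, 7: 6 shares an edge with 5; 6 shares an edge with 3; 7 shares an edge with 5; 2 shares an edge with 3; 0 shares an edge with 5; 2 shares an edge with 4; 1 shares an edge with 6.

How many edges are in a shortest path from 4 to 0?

Distance 0: 4.
Distance 1: 2.
Distance 2: 3.
Distance 3: 6.
Distance 4: 1, 5.
Distance 5: 0, 7 — contains 0.

5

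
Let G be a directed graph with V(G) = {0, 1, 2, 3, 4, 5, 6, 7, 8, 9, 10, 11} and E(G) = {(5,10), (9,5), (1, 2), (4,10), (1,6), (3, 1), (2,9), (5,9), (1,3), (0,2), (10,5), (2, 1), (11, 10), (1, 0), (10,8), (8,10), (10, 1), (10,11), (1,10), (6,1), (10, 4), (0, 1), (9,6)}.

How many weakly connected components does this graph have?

2

From 0: component {0, 1, 2, 3, 4, 5, 6, 8, 9, 10, 11}.
From 7: component {7}.
That's 2 components.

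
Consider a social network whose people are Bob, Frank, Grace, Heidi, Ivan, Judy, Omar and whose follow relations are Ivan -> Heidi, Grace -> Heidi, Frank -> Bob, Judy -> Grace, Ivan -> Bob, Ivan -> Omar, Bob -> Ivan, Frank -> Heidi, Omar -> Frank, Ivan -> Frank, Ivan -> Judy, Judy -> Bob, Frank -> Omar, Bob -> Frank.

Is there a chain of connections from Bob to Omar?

Yes

Explore from Bob.
Distance 1: reach Frank, Ivan.
Distance 2: reach Heidi, Judy, Omar.
Found Omar.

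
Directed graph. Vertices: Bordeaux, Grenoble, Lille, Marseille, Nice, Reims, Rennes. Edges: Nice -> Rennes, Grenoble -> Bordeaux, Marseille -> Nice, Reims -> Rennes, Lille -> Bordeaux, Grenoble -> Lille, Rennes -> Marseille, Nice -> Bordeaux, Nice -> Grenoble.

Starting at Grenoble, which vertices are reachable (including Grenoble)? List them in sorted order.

Bordeaux, Grenoble, Lille

Start at Grenoble.
Its neighbours: Bordeaux, Lille.
Nothing further is reachable.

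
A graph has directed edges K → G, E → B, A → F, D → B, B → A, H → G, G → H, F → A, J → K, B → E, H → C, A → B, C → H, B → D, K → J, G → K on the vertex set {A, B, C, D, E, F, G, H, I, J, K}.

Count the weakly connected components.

3

From A: component {A, B, D, E, F}.
From C: component {C, G, H, J, K}.
From I: component {I}.
That's 3 components.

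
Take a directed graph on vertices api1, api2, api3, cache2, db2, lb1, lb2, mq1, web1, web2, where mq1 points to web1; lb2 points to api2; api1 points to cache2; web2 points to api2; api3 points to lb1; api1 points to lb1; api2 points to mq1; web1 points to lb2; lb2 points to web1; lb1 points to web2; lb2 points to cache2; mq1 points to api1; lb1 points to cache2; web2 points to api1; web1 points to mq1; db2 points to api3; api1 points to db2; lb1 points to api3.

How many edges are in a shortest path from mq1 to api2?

Distance 0: mq1.
Distance 1: api1, web1.
Distance 2: cache2, db2, lb1, lb2.
Distance 3: api2, api3, web2 — contains api2.

3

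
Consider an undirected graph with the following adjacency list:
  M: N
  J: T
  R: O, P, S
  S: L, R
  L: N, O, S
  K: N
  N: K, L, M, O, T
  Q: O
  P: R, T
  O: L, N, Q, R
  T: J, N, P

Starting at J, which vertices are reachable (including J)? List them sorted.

J, K, L, M, N, O, P, Q, R, S, T

Start at J.
Its neighbours: T.
Then their neighbours: N, P.
Then next layer: K, L, M, O, R.
Then next layer: Q, S.
Every vertex is now reached.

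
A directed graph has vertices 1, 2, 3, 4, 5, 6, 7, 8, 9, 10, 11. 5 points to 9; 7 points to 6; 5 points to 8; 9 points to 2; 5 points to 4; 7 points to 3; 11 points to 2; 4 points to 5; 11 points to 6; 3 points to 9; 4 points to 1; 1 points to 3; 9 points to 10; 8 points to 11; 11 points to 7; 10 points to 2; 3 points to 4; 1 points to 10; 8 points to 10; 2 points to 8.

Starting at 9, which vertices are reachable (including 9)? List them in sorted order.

1, 2, 3, 4, 5, 6, 7, 8, 9, 10, 11

Start at 9.
Its neighbours: 2, 10.
Then their neighbours: 8.
Then next layer: 11.
Then next layer: 6, 7.
Then next layer: 3.
Then next layer: 4.
Then next layer: 1, 5.
Every vertex is now reached.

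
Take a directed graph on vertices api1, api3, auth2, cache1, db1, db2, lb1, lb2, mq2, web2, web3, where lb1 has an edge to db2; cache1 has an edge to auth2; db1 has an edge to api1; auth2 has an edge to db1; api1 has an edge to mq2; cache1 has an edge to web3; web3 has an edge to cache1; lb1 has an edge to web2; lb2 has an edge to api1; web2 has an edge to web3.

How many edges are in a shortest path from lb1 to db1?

5

Distance 0: lb1.
Distance 1: db2, web2.
Distance 2: web3.
Distance 3: cache1.
Distance 4: auth2.
Distance 5: db1 — contains db1.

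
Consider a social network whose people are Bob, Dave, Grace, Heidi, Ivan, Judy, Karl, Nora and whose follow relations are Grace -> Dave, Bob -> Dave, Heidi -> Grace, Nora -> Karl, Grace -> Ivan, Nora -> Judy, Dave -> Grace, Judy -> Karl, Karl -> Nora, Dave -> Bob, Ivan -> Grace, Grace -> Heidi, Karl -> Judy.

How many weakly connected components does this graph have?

From Bob: component {Bob, Dave, Grace, Heidi, Ivan}.
From Judy: component {Judy, Karl, Nora}.
That's 2 components.

2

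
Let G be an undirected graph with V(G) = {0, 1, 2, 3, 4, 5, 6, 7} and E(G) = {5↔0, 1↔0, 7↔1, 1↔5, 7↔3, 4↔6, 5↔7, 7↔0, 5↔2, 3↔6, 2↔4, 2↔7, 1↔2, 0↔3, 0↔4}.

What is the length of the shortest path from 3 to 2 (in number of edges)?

Distance 0: 3.
Distance 1: 0, 6, 7.
Distance 2: 1, 2, 4, 5 — contains 2.

2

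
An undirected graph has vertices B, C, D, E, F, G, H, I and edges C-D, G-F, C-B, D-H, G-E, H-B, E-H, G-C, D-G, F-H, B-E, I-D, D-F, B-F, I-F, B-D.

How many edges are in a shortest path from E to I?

Distance 0: E.
Distance 1: B, G, H.
Distance 2: C, D, F.
Distance 3: I — contains I.

3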